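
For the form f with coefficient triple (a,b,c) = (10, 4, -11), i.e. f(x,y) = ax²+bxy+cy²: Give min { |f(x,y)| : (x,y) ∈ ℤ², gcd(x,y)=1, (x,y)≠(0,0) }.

river: ρ → (-11,18,3)
river: ρ → (3,18,-11)
river: ρ → (-11,4,10)
river: ρ → (10,16,-5)
river: ρ → (-5,14,13)
river: ρ → (13,12,-6)
river: ρ → (-6,12,13)
river: ρ → (13,14,-5)
river: ρ → (-5,16,10)
river: ρ → (10,4,-11)
closes: descent 0, river 10
min |a| on river = 3

3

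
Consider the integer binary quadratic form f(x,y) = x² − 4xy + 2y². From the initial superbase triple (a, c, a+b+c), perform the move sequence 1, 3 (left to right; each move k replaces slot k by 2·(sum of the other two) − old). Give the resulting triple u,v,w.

start (1,2,-1) = (f(1,0),f(0,1),f(1,1))
replace slot 1: 2·(2+(-1)) − 1 = 1 → (1,2,-1)
replace slot 3: 2·(1+2) − (-1) = 7 → (1,2,7)

1,2,7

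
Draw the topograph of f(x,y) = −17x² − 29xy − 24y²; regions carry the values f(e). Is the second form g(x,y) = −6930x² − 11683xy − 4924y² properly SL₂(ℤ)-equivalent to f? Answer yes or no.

D₁ = -791, D₂ = -791
f is negative-definite; reduce −f:
−f: translate: b→-5 (≡29 mod 34), so (17,29,24)→(17,-5,12)
−f: flip: (17,-5,12)→(12,5,17)
−f: reduced (well bottom): (12,5,17) with a≤c, −a<b≤a
flip sign back: reduced form of f is (-12,-5,-17)
g is negative-definite; reduce −g:
−g: translate: b→-2177 (≡11683 mod 13860), so (6930,11683,4924)→(6930,-2177,171)
−g: flip: (6930,-2177,171)→(171,2177,6930)
−g: translate: b→125 (≡2177 mod 342), so (171,2177,6930)→(171,125,24)
−g: flip: (171,125,24)→(24,-125,171)
−g: translate: b→19 (≡-125 mod 48), so (24,-125,171)→(24,19,12)
−g: flip: (24,19,12)→(12,-19,24)
−g: translate: b→5 (≡-19 mod 24), so (12,-19,24)→(12,5,17)
−g: reduced (well bottom): (12,5,17) with a≤c, −a<b≤a
flip sign back: reduced form of g is (-12,-5,-17)
reduced forms (-12, -5, -17) vs (-12, -5, -17) ⇒ equivalent

yes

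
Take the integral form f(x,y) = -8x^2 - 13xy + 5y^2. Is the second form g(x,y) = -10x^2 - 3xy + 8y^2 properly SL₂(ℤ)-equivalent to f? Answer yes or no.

D₁ = 329, D₂ = 329
river cycle of f (length 16): (5, 13, -8), (-8, 3, 10), (10, 17, -1), (-1, 17, 10), (10, 3, -8), (-8, 13, 5), (5, 17, -2), (-2, 15, 13), (13, 11, -4), (-4, 13, 10), … (6 more)
river cycle of g (length 16): (8, 3, -10), (-10, 17, 1), (1, 17, -10), (-10, 3, 8), (8, 13, -5), (-5, 17, 2), (2, 15, -13), (-13, 11, 4), (4, 13, -10), (-10, 7, 7), … (6 more)
cycles differ ⇒ inequivalent

no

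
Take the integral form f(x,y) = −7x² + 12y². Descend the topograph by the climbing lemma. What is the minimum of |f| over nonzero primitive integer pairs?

descent: ρ → (12,0,-7)
descent: ρ → (-7,14,5)  [lands on river]
river: ρ → (5,16,-4)
river: ρ → (-4,16,5)
river: ρ → (5,14,-7)
closes: descent 2, river 4
min |a| on river = 4

4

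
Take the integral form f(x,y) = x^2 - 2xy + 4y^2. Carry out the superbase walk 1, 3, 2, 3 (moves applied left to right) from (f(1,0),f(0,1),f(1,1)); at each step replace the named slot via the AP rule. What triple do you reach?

start (1,4,3) = (f(1,0),f(0,1),f(1,1))
replace slot 1: 2·(4+3) − 1 = 13 → (13,4,3)
replace slot 3: 2·(13+4) − 3 = 31 → (13,4,31)
replace slot 2: 2·(13+31) − 4 = 84 → (13,84,31)
replace slot 3: 2·(13+84) − 31 = 163 → (13,84,163)

13,84,163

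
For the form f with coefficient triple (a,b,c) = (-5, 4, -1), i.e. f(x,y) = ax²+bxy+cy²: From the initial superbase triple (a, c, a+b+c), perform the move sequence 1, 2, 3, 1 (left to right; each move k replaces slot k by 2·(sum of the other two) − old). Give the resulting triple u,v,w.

start (-5,-1,-2) = (f(1,0),f(0,1),f(1,1))
replace slot 1: 2·((-1)+(-2)) − (-5) = -1 → (-1,-1,-2)
replace slot 2: 2·((-1)+(-2)) − (-1) = -5 → (-1,-5,-2)
replace slot 3: 2·((-1)+(-5)) − (-2) = -10 → (-1,-5,-10)
replace slot 1: 2·((-5)+(-10)) − (-1) = -29 → (-29,-5,-10)

-29,-5,-10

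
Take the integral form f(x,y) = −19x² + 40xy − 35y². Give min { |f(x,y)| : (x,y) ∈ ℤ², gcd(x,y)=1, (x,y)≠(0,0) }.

translate: b→-2 (≡-40 mod 38), so (19,-40,35)→(19,-2,14)
flip: (19,-2,14)→(14,2,19)
reduced (well bottom): (14,2,19) with a≤c, −a<b≤a
well minimum |f| = |-14| = 14 (negative-definite)

14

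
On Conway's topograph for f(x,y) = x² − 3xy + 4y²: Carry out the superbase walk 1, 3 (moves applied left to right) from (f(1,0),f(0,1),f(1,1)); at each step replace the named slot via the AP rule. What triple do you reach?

start (1,4,2) = (f(1,0),f(0,1),f(1,1))
replace slot 1: 2·(4+2) − 1 = 11 → (11,4,2)
replace slot 3: 2·(11+4) − 2 = 28 → (11,4,28)

11,4,28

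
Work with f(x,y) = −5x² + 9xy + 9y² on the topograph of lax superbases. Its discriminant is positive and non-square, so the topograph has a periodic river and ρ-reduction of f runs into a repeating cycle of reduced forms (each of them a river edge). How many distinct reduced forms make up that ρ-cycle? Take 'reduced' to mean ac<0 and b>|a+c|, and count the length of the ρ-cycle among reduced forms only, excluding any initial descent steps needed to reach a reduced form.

D = 261, ⌊√D⌋ = 16
river: ρ → (9,9,-5)
river: ρ → (-5,11,7)
river: ρ → (7,3,-9)
river: ρ → (-9,15,1)
river: ρ → (1,15,-9)
river: ρ → (-9,3,7)
river: ρ → (7,11,-5)
river: ρ → (-5,9,9)
ρ-cycle length = 8 (tail of 0 descent steps not counted)

8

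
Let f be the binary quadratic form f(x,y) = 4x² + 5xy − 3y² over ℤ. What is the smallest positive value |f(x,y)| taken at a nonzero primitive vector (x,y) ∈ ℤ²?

river: ρ → (-3,7,2)
river: ρ → (2,5,-6)
river: ρ → (-6,7,1)
river: ρ → (1,7,-6)
river: ρ → (-6,5,2)
river: ρ → (2,7,-3)
river: ρ → (-3,5,4)
river: ρ → (4,3,-4)
river: ρ → (-4,5,3)
river: ρ → (3,7,-2)
river: ρ → (-2,5,6)
river: ρ → (6,7,-1)
river: ρ → (-1,7,6)
river: ρ → (6,5,-2)
river: ρ → (-2,7,3)
river: ρ → (3,5,-4)
river: ρ → (-4,3,4)
river: ρ → (4,5,-3)
closes: descent 0, river 18
min |a| on river = 1

1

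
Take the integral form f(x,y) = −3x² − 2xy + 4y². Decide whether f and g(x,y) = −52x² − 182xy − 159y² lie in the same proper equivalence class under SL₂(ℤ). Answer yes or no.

D₁ = 52, D₂ = 52
river cycle of f (length 10): (4, 2, -3), (-3, 4, 3), (3, 2, -4), (-4, 6, 1), (1, 6, -4), (-4, 2, 3), (3, 4, -3), (-3, 2, 4), (4, 6, -1), (-1, 6, 4)
river cycle of g (length 10): (-3, 4, 3), (3, 2, -4), (-4, 6, 1), (1, 6, -4), (-4, 2, 3), (3, 4, -3), (-3, 2, 4), (4, 6, -1), (-1, 6, 4), (4, 2, -3)
cycles coincide ⇒ equivalent

yes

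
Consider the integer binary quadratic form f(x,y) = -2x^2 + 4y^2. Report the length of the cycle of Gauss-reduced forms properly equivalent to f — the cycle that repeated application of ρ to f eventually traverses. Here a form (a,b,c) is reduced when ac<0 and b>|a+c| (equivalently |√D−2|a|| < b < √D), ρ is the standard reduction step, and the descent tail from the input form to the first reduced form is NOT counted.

D = 32, ⌊√D⌋ = 5
descent: ρ → (4,0,-2)
descent: ρ → (-2,4,2)  [lands on river]
river: ρ → (2,4,-2)
ρ-cycle length = 2 (tail of 2 descent steps not counted)

2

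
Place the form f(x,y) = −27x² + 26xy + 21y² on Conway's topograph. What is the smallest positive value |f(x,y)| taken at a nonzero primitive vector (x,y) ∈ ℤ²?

river: ρ → (21,16,-32)
river: ρ → (-32,48,5)
river: ρ → (5,52,-12)
river: ρ → (-12,44,21)
river: ρ → (21,40,-16)
river: ρ → (-16,24,37)
river: ρ → (37,50,-3)
river: ρ → (-3,52,20)
river: ρ → (20,28,-27)
river: ρ → (-27,26,21)
closes: descent 0, river 10
min |a| on river = 3

3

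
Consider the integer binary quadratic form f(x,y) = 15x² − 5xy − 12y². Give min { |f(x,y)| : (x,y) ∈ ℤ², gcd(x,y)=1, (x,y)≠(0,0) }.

descent: ρ → (-12,5,15)  [lands on river]
river: ρ → (15,25,-2)
river: ρ → (-2,27,2)
river: ρ → (2,25,-15)
river: ρ → (-15,5,12)
river: ρ → (12,19,-8)
river: ρ → (-8,13,18)
river: ρ → (18,23,-3)
river: ρ → (-3,25,10)
river: ρ → (10,15,-13)
river: ρ → (-13,11,12)
river: ρ → (12,13,-12)
river: ρ → (-12,11,13)
river: ρ → (13,15,-10)
river: ρ → (-10,25,3)
river: ρ → (3,23,-18)
river: ρ → (-18,13,8)
river: ρ → (8,19,-12)
closes: descent 1, river 18
min |a| on river = 2

2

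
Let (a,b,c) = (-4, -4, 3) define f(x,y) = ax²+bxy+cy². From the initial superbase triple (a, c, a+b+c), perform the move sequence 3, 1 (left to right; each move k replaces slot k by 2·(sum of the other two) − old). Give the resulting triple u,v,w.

start (-4,3,-5) = (f(1,0),f(0,1),f(1,1))
replace slot 3: 2·((-4)+3) − (-5) = 3 → (-4,3,3)
replace slot 1: 2·(3+3) − (-4) = 16 → (16,3,3)

16,3,3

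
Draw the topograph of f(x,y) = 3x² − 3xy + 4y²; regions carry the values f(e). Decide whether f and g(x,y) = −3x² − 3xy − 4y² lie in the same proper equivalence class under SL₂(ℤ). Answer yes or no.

D₁ = -39, D₂ = -39
f: translate: b→3 (≡-3 mod 6), so (3,-3,4)→(3,3,4)
f: reduced (well bottom): (3,3,4) with a≤c, −a<b≤a
g is negative-definite; reduce −g:
−g: reduced (well bottom): (3,3,4) with a≤c, −a<b≤a
flip sign back: reduced form of g is (-3,-3,-4)
reduced forms (3, 3, 4) vs (-3, -3, -4) ⇒ inequivalent

no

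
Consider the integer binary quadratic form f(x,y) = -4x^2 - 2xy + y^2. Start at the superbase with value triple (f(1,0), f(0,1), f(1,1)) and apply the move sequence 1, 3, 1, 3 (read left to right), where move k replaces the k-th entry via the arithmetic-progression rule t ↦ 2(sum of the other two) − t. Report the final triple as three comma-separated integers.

start (-4,1,-5) = (f(1,0),f(0,1),f(1,1))
replace slot 1: 2·(1+(-5)) − (-4) = -4 → (-4,1,-5)
replace slot 3: 2·((-4)+1) − (-5) = -1 → (-4,1,-1)
replace slot 1: 2·(1+(-1)) − (-4) = 4 → (4,1,-1)
replace slot 3: 2·(4+1) − (-1) = 11 → (4,1,11)

4,1,11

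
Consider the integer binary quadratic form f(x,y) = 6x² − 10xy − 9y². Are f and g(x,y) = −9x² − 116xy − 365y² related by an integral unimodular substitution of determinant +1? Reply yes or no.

D₁ = 316, D₂ = 316
river cycle of f (length 6): (-9, 10, 6), (6, 14, -5), (-5, 16, 3), (3, 14, -10), (-10, 6, 7), (7, 8, -9)
river cycle of g (length 6): (-9, 10, 6), (6, 14, -5), (-5, 16, 3), (3, 14, -10), (-10, 6, 7), (7, 8, -9)
cycles coincide ⇒ equivalent

yes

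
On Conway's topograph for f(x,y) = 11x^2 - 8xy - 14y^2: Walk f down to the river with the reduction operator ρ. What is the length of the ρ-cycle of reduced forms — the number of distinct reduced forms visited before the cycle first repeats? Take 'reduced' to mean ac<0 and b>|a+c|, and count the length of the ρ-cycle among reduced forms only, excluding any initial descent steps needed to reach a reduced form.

D = 680, ⌊√D⌋ = 26
descent: ρ → (-14,8,11)  [lands on river]
river: ρ → (11,14,-11)
river: ρ → (-11,8,14)
river: ρ → (14,20,-5)
river: ρ → (-5,20,14)
river: ρ → (14,8,-11)
river: ρ → (-11,14,11)
river: ρ → (11,8,-14)
river: ρ → (-14,20,5)
river: ρ → (5,20,-14)
ρ-cycle length = 10 (tail of 1 descent step not counted)

10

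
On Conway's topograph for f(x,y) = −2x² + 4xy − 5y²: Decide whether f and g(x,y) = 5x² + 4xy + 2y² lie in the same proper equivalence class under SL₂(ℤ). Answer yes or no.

D₁ = -24, D₂ = -24
f is negative-definite; reduce −f:
−f: translate: b→0 (≡-4 mod 4), so (2,-4,5)→(2,0,3)
−f: reduced (well bottom): (2,0,3) with a≤c, −a<b≤a
flip sign back: reduced form of f is (-2,0,-3)
g: flip: (5,4,2)→(2,-4,5)
g: translate: b→0 (≡-4 mod 4), so (2,-4,5)→(2,0,3)
g: reduced (well bottom): (2,0,3) with a≤c, −a<b≤a
reduced forms (-2, 0, -3) vs (2, 0, 3) ⇒ inequivalent

no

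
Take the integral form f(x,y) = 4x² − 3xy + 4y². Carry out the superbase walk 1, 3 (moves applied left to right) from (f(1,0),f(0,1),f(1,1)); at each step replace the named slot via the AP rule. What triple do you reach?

start (4,4,5) = (f(1,0),f(0,1),f(1,1))
replace slot 1: 2·(4+5) − 4 = 14 → (14,4,5)
replace slot 3: 2·(14+4) − 5 = 31 → (14,4,31)

14,4,31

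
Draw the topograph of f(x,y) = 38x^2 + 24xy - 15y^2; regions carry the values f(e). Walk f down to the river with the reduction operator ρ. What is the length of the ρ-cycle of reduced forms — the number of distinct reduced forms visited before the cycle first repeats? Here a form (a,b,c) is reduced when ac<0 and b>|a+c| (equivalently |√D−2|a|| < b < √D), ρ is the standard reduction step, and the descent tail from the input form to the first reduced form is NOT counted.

D = 2856, ⌊√D⌋ = 53
river: ρ → (-15,36,26)
river: ρ → (26,16,-25)
river: ρ → (-25,34,17)
river: ρ → (17,34,-25)
river: ρ → (-25,16,26)
river: ρ → (26,36,-15)
river: ρ → (-15,24,38)
river: ρ → (38,52,-1)
river: ρ → (-1,52,38)
river: ρ → (38,24,-15)
ρ-cycle length = 10 (tail of 0 descent steps not counted)

10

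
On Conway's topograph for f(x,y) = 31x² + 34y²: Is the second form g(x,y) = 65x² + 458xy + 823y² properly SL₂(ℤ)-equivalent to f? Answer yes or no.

D₁ = -4216, D₂ = -4216
f: reduced (well bottom): (31,0,34) with a≤c, −a<b≤a
g: translate: b→-62 (≡458 mod 130), so (65,458,823)→(65,-62,31)
g: flip: (65,-62,31)→(31,62,65)
g: translate: b→0 (≡62 mod 62), so (31,62,65)→(31,0,34)
g: reduced (well bottom): (31,0,34) with a≤c, −a<b≤a
reduced forms (31, 0, 34) vs (31, 0, 34) ⇒ equivalent

yes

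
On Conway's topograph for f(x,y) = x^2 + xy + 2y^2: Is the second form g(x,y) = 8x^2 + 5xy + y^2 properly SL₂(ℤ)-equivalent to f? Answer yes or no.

D₁ = -7, D₂ = -7
f: reduced (well bottom): (1,1,2) with a≤c, −a<b≤a
g: flip: (8,5,1)→(1,-5,8)
g: translate: b→1 (≡-5 mod 2), so (1,-5,8)→(1,1,2)
g: reduced (well bottom): (1,1,2) with a≤c, −a<b≤a
reduced forms (1, 1, 2) vs (1, 1, 2) ⇒ equivalent

yes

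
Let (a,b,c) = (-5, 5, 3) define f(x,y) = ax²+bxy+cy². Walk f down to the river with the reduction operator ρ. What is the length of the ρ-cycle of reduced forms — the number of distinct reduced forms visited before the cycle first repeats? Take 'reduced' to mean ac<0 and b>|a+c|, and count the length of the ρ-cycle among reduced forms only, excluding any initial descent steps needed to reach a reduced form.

D = 85, ⌊√D⌋ = 9
river: ρ → (3,7,-3)
river: ρ → (-3,5,5)
river: ρ → (5,5,-3)
river: ρ → (-3,7,3)
river: ρ → (3,5,-5)
river: ρ → (-5,5,3)
ρ-cycle length = 6 (tail of 0 descent steps not counted)

6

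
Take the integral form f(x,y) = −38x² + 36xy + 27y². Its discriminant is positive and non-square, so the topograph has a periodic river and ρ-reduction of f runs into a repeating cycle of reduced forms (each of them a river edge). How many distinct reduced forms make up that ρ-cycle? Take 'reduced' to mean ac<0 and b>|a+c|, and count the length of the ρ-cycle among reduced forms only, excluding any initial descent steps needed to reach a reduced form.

D = 5400, ⌊√D⌋ = 73
river: ρ → (27,72,-2)
river: ρ → (-2,72,27)
river: ρ → (27,36,-38)
river: ρ → (-38,40,25)
river: ρ → (25,60,-18)
river: ρ → (-18,48,43)
river: ρ → (43,38,-23)
river: ρ → (-23,54,27)
river: ρ → (27,54,-23)
river: ρ → (-23,38,43)
river: ρ → (43,48,-18)
river: ρ → (-18,60,25)
river: ρ → (25,40,-38)
river: ρ → (-38,36,27)
ρ-cycle length = 14 (tail of 0 descent steps not counted)

14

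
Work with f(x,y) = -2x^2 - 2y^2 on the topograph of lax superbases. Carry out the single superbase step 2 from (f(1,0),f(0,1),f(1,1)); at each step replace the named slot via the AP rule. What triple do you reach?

start (-2,-2,-4) = (f(1,0),f(0,1),f(1,1))
replace slot 2: 2·((-2)+(-4)) − (-2) = -10 → (-2,-10,-4)

-2,-10,-4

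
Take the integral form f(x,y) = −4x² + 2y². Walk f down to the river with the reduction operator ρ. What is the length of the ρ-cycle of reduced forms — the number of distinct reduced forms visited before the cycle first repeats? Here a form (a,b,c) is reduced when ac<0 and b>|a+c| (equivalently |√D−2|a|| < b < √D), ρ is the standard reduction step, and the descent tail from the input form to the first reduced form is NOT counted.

D = 32, ⌊√D⌋ = 5
descent: ρ → (2,4,-2)  [lands on river]
river: ρ → (-2,4,2)
ρ-cycle length = 2 (tail of 1 descent step not counted)

2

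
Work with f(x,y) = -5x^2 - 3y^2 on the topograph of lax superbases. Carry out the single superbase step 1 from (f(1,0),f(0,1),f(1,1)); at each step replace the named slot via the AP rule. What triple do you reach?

start (-5,-3,-8) = (f(1,0),f(0,1),f(1,1))
replace slot 1: 2·((-3)+(-8)) − (-5) = -17 → (-17,-3,-8)

-17,-3,-8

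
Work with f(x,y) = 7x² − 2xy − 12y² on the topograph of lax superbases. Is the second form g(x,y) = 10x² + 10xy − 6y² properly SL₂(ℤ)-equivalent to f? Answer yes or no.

D₁ = 340, D₂ = 340
river cycle of f (length 14): (7, 12, -7), (-7, 16, 3), (3, 14, -12), (-12, 10, 5), (5, 10, -12), (-12, 14, 3), (3, 16, -7), (-7, 12, 7), (7, 16, -3), (-3, 14, 12), … (4 more)
river cycle of g (length 6): (-6, 14, 6), (6, 10, -10), (-10, 10, 6), (6, 14, -6), (-6, 10, 10), (10, 10, -6)
cycles differ ⇒ inequivalent

no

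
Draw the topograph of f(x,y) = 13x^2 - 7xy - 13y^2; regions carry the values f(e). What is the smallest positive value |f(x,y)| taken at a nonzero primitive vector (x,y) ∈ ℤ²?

descent: ρ → (-13,7,13)  [lands on river]
river: ρ → (13,19,-7)
river: ρ → (-7,23,7)
river: ρ → (7,19,-13)
closes: descent 1, river 4
min |a| on river = 7

7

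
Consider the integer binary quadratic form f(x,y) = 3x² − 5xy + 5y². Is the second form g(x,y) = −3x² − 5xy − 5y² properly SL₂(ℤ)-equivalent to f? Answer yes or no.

D₁ = -35, D₂ = -35
f: translate: b→1 (≡-5 mod 6), so (3,-5,5)→(3,1,3)
f: reduced (well bottom): (3,1,3) with a≤c, −a<b≤a
g is negative-definite; reduce −g:
−g: translate: b→-1 (≡5 mod 6), so (3,5,5)→(3,-1,3)
−g: flip: (3,-1,3)→(3,1,3)
−g: reduced (well bottom): (3,1,3) with a≤c, −a<b≤a
flip sign back: reduced form of g is (-3,-1,-3)
reduced forms (3, 1, 3) vs (-3, -1, -3) ⇒ inequivalent

no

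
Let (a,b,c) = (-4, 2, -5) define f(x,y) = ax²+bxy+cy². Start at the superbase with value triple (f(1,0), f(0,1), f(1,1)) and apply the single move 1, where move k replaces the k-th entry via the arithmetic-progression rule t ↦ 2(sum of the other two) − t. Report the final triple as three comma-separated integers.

start (-4,-5,-7) = (f(1,0),f(0,1),f(1,1))
replace slot 1: 2·((-5)+(-7)) − (-4) = -20 → (-20,-5,-7)

-20,-5,-7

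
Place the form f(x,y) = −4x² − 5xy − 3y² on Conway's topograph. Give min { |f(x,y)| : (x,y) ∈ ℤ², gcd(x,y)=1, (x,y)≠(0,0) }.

translate: b→-3 (≡5 mod 8), so (4,5,3)→(4,-3,2)
flip: (4,-3,2)→(2,3,4)
translate: b→-1 (≡3 mod 4), so (2,3,4)→(2,-1,3)
reduced (well bottom): (2,-1,3) with a≤c, −a<b≤a
well minimum |f| = |-2| = 2 (negative-definite)

2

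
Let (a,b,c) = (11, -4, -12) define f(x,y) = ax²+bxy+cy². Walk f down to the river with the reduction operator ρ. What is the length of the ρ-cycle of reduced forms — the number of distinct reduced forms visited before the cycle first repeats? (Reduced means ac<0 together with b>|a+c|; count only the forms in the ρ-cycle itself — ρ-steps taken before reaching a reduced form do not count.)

D = 544, ⌊√D⌋ = 23
descent: ρ → (-12,4,11)  [lands on river]
river: ρ → (11,18,-5)
river: ρ → (-5,22,3)
river: ρ → (3,20,-12)
ρ-cycle length = 4 (tail of 1 descent step not counted)

4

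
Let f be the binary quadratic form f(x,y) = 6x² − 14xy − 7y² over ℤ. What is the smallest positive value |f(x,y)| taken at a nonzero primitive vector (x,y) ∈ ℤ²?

descent: ρ → (-7,14,6)  [lands on river]
river: ρ → (6,10,-11)
river: ρ → (-11,12,5)
river: ρ → (5,18,-2)
river: ρ → (-2,18,5)
river: ρ → (5,12,-11)
river: ρ → (-11,10,6)
river: ρ → (6,14,-7)
closes: descent 1, river 8
min |a| on river = 2

2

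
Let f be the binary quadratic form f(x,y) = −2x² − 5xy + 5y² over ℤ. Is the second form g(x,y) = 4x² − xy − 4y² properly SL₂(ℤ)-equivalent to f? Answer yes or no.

D₁ = 65, D₂ = 65
river cycle of f (length 6): (5, 5, -2), (-2, 7, 2), (2, 5, -5), (-5, 5, 2), (2, 7, -2), (-2, 5, 5)
river cycle of g (length 6): (-4, 1, 4), (4, 7, -1), (-1, 7, 4), (4, 1, -4), (-4, 7, 1), (1, 7, -4)
cycles differ ⇒ inequivalent

no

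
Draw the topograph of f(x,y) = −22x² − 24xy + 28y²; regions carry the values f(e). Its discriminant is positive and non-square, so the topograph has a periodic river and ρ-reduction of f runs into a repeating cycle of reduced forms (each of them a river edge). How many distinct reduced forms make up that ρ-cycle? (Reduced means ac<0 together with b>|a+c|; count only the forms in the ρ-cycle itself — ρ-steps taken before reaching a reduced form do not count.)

D = 3040, ⌊√D⌋ = 55
descent: ρ → (28,24,-22)  [lands on river]
river: ρ → (-22,20,30)
river: ρ → (30,40,-12)
river: ρ → (-12,32,42)
river: ρ → (42,52,-2)
river: ρ → (-2,52,42)
river: ρ → (42,32,-12)
river: ρ → (-12,40,30)
river: ρ → (30,20,-22)
river: ρ → (-22,24,28)
river: ρ → (28,32,-18)
river: ρ → (-18,40,20)
river: ρ → (20,40,-18)
river: ρ → (-18,32,28)
ρ-cycle length = 14 (tail of 1 descent step not counted)

14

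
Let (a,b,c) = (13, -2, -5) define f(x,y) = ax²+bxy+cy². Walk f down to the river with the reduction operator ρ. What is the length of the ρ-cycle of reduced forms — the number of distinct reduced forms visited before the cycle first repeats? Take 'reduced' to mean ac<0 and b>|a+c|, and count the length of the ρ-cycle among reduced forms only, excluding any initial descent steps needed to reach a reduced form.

D = 264, ⌊√D⌋ = 16
descent: ρ → (-5,12,6)  [lands on river]
river: ρ → (6,12,-5)
river: ρ → (-5,8,10)
river: ρ → (10,12,-3)
river: ρ → (-3,12,10)
river: ρ → (10,8,-5)
ρ-cycle length = 6 (tail of 1 descent step not counted)

6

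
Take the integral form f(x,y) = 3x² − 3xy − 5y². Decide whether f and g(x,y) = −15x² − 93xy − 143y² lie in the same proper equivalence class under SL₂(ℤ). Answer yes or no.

D₁ = 69, D₂ = 69
river cycle of f (length 4): (-5, 3, 3), (3, 3, -5), (-5, 7, 1), (1, 7, -5)
river cycle of g (length 4): (1, 7, -5), (-5, 3, 3), (3, 3, -5), (-5, 7, 1)
cycles coincide ⇒ equivalent

yes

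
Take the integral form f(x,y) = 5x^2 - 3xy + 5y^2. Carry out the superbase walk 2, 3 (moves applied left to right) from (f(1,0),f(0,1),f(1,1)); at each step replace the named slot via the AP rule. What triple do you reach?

start (5,5,7) = (f(1,0),f(0,1),f(1,1))
replace slot 2: 2·(5+7) − 5 = 19 → (5,19,7)
replace slot 3: 2·(5+19) − 7 = 41 → (5,19,41)

5,19,41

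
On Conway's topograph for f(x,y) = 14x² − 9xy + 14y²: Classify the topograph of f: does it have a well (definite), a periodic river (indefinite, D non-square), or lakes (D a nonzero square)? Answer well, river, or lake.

D = b²−4ac = (-9)² − 4·14·14 = -703
D < 0 ⇒ definite ⇒ every region one sign ⇒ single well

well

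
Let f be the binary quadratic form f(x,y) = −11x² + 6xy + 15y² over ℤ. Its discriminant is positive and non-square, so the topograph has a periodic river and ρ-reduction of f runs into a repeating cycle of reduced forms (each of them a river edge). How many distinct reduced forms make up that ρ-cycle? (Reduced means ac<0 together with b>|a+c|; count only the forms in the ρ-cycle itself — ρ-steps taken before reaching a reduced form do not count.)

D = 696, ⌊√D⌋ = 26
river: ρ → (15,24,-2)
river: ρ → (-2,24,15)
river: ρ → (15,6,-11)
river: ρ → (-11,16,10)
river: ρ → (10,24,-3)
river: ρ → (-3,24,10)
river: ρ → (10,16,-11)
river: ρ → (-11,6,15)
ρ-cycle length = 8 (tail of 0 descent steps not counted)

8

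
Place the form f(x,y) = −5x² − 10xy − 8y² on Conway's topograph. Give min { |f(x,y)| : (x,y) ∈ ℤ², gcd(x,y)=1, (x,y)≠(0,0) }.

translate: b→0 (≡10 mod 10), so (5,10,8)→(5,0,3)
flip: (5,0,3)→(3,0,5)
reduced (well bottom): (3,0,5) with a≤c, −a<b≤a
well minimum |f| = |-3| = 3 (negative-definite)

3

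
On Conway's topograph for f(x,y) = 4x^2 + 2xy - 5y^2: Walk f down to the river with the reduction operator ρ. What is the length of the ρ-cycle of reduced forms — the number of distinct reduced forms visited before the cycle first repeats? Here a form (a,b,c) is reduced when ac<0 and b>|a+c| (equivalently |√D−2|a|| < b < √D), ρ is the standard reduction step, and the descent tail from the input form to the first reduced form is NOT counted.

D = 84, ⌊√D⌋ = 9
river: ρ → (-5,8,1)
river: ρ → (1,8,-5)
river: ρ → (-5,2,4)
river: ρ → (4,6,-3)
river: ρ → (-3,6,4)
river: ρ → (4,2,-5)
ρ-cycle length = 6 (tail of 0 descent steps not counted)

6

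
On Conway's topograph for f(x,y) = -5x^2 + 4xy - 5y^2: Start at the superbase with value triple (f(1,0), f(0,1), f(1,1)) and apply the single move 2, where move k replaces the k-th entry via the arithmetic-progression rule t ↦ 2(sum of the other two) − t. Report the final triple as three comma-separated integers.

start (-5,-5,-6) = (f(1,0),f(0,1),f(1,1))
replace slot 2: 2·((-5)+(-6)) − (-5) = -17 → (-5,-17,-6)

-5,-17,-6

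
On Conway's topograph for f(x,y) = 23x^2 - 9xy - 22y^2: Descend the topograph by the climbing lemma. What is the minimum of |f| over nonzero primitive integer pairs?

descent: ρ → (-22,9,23)  [lands on river]
river: ρ → (23,37,-8)
river: ρ → (-8,43,8)
river: ρ → (8,37,-23)
river: ρ → (-23,9,22)
river: ρ → (22,35,-10)
river: ρ → (-10,45,2)
river: ρ → (2,43,-32)
river: ρ → (-32,21,13)
river: ρ → (13,31,-22)
river: ρ → (-22,13,22)
river: ρ → (22,31,-13)
river: ρ → (-13,21,32)
river: ρ → (32,43,-2)
river: ρ → (-2,45,10)
river: ρ → (10,35,-22)
closes: descent 1, river 16
min |a| on river = 2

2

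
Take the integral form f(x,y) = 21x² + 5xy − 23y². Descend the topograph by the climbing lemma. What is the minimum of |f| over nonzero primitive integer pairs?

river: ρ → (-23,41,3)
river: ρ → (3,43,-9)
river: ρ → (-9,29,31)
river: ρ → (31,33,-7)
river: ρ → (-7,37,21)
river: ρ → (21,5,-23)
closes: descent 0, river 6
min |a| on river = 3

3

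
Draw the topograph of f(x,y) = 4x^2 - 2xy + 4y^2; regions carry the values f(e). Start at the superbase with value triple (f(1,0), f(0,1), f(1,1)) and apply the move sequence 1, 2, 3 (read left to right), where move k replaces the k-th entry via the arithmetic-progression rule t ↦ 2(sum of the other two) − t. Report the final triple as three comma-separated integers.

start (4,4,6) = (f(1,0),f(0,1),f(1,1))
replace slot 1: 2·(4+6) − 4 = 16 → (16,4,6)
replace slot 2: 2·(16+6) − 4 = 40 → (16,40,6)
replace slot 3: 2·(16+40) − 6 = 106 → (16,40,106)

16,40,106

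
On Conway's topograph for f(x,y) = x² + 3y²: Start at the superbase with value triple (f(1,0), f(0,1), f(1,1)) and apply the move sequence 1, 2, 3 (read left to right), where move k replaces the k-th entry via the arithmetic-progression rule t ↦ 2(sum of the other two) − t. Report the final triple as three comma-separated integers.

start (1,3,4) = (f(1,0),f(0,1),f(1,1))
replace slot 1: 2·(3+4) − 1 = 13 → (13,3,4)
replace slot 2: 2·(13+4) − 3 = 31 → (13,31,4)
replace slot 3: 2·(13+31) − 4 = 84 → (13,31,84)

13,31,84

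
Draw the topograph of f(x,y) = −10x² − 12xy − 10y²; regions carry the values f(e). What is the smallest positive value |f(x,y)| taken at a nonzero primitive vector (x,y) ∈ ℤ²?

translate: b→-8 (≡12 mod 20), so (10,12,10)→(10,-8,8)
flip: (10,-8,8)→(8,8,10)
reduced (well bottom): (8,8,10) with a≤c, −a<b≤a
well minimum |f| = |-8| = 8 (negative-definite)

8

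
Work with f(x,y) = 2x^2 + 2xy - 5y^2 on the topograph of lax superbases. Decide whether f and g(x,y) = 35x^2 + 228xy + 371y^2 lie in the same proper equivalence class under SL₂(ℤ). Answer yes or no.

D₁ = 44, D₂ = 44
river cycle of f (length 2): (2, 6, -1), (-1, 6, 2)
river cycle of g (length 2): (2, 6, -1), (-1, 6, 2)
cycles coincide ⇒ equivalent

yes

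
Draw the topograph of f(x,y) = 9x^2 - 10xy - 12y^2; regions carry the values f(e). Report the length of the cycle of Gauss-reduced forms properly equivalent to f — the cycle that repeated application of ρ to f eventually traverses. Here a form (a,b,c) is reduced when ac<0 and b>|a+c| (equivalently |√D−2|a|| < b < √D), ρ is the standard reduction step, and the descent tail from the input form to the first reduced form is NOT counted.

D = 532, ⌊√D⌋ = 23
descent: ρ → (-12,10,9)  [lands on river]
river: ρ → (9,8,-13)
river: ρ → (-13,18,4)
river: ρ → (4,22,-3)
river: ρ → (-3,20,11)
river: ρ → (11,2,-12)
river: ρ → (-12,22,1)
river: ρ → (1,22,-12)
river: ρ → (-12,2,11)
river: ρ → (11,20,-3)
river: ρ → (-3,22,4)
river: ρ → (4,18,-13)
river: ρ → (-13,8,9)
river: ρ → (9,10,-12)
river: ρ → (-12,14,7)
river: ρ → (7,14,-12)
ρ-cycle length = 16 (tail of 1 descent step not counted)

16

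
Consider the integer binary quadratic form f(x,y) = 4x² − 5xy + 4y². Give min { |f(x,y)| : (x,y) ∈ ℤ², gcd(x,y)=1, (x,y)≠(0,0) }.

translate: b→3 (≡-5 mod 8), so (4,-5,4)→(4,3,3)
flip: (4,3,3)→(3,-3,4)
translate: b→3 (≡-3 mod 6), so (3,-3,4)→(3,3,4)
reduced (well bottom): (3,3,4) with a≤c, −a<b≤a
well minimum = a = 3

3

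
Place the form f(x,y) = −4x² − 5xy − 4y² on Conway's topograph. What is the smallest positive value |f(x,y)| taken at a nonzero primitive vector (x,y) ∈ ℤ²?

translate: b→-3 (≡5 mod 8), so (4,5,4)→(4,-3,3)
flip: (4,-3,3)→(3,3,4)
reduced (well bottom): (3,3,4) with a≤c, −a<b≤a
well minimum |f| = |-3| = 3 (negative-definite)

3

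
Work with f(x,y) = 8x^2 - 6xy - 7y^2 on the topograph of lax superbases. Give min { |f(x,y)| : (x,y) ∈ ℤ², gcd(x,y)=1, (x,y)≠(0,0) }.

descent: ρ → (-7,6,8)  [lands on river]
river: ρ → (8,10,-5)
river: ρ → (-5,10,8)
river: ρ → (8,6,-7)
river: ρ → (-7,8,7)
river: ρ → (7,6,-8)
river: ρ → (-8,10,5)
river: ρ → (5,10,-8)
river: ρ → (-8,6,7)
river: ρ → (7,8,-7)
closes: descent 1, river 10
min |a| on river = 5

5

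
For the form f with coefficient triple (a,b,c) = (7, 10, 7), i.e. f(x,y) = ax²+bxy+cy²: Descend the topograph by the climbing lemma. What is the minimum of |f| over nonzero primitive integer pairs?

translate: b→-4 (≡10 mod 14), so (7,10,7)→(7,-4,4)
flip: (7,-4,4)→(4,4,7)
reduced (well bottom): (4,4,7) with a≤c, −a<b≤a
well minimum = a = 4

4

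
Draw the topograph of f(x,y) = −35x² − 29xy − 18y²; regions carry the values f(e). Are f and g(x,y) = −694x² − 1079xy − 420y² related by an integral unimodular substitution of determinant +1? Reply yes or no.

D₁ = -1679, D₂ = -1679
f is negative-definite; reduce −f:
−f: flip: (35,29,18)→(18,-29,35)
−f: translate: b→7 (≡-29 mod 36), so (18,-29,35)→(18,7,24)
−f: reduced (well bottom): (18,7,24) with a≤c, −a<b≤a
flip sign back: reduced form of f is (-18,-7,-24)
g is negative-definite; reduce −g:
−g: translate: b→-309 (≡1079 mod 1388), so (694,1079,420)→(694,-309,35)
−g: flip: (694,-309,35)→(35,309,694)
−g: translate: b→29 (≡309 mod 70), so (35,309,694)→(35,29,18)
−g: flip: (35,29,18)→(18,-29,35)
−g: translate: b→7 (≡-29 mod 36), so (18,-29,35)→(18,7,24)
−g: reduced (well bottom): (18,7,24) with a≤c, −a<b≤a
flip sign back: reduced form of g is (-18,-7,-24)
reduced forms (-18, -7, -24) vs (-18, -7, -24) ⇒ equivalent

yes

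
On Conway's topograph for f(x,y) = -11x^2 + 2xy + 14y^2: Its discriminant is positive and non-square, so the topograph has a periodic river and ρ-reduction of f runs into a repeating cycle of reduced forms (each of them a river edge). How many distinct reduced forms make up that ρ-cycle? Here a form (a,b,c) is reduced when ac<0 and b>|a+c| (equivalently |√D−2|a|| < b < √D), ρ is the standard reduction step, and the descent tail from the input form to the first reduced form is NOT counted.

D = 620, ⌊√D⌋ = 24
descent: ρ → (14,-2,-11)
descent: ρ → (-11,24,1)  [lands on river]
river: ρ → (1,24,-11)
river: ρ → (-11,20,5)
river: ρ → (5,20,-11)
ρ-cycle length = 4 (tail of 2 descent steps not counted)

4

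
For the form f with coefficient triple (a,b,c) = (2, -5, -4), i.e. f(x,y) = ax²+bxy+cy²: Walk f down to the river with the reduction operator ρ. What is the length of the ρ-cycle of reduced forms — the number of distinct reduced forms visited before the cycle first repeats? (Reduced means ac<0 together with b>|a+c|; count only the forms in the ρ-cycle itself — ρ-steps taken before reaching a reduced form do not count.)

D = 57, ⌊√D⌋ = 7
descent: ρ → (-4,5,2)  [lands on river]
river: ρ → (2,7,-1)
river: ρ → (-1,7,2)
river: ρ → (2,5,-4)
river: ρ → (-4,3,3)
river: ρ → (3,3,-4)
ρ-cycle length = 6 (tail of 1 descent step not counted)

6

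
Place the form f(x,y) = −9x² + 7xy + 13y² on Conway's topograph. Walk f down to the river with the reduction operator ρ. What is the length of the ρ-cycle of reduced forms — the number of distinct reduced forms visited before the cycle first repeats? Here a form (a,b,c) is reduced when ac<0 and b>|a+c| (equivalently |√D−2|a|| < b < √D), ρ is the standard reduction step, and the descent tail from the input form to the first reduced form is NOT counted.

D = 517, ⌊√D⌋ = 22
river: ρ → (13,19,-3)
river: ρ → (-3,17,19)
river: ρ → (19,21,-1)
river: ρ → (-1,21,19)
river: ρ → (19,17,-3)
river: ρ → (-3,19,13)
river: ρ → (13,7,-9)
river: ρ → (-9,11,11)
river: ρ → (11,11,-9)
river: ρ → (-9,7,13)
ρ-cycle length = 10 (tail of 0 descent steps not counted)

10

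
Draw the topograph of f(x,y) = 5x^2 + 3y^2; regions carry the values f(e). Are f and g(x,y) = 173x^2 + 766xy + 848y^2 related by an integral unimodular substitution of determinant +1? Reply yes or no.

D₁ = -60, D₂ = -60
f: flip: (5,0,3)→(3,0,5)
f: reduced (well bottom): (3,0,5) with a≤c, −a<b≤a
g: translate: b→74 (≡766 mod 346), so (173,766,848)→(173,74,8)
g: flip: (173,74,8)→(8,-74,173)
g: translate: b→6 (≡-74 mod 16), so (8,-74,173)→(8,6,3)
g: flip: (8,6,3)→(3,-6,8)
g: translate: b→0 (≡-6 mod 6), so (3,-6,8)→(3,0,5)
g: reduced (well bottom): (3,0,5) with a≤c, −a<b≤a
reduced forms (3, 0, 5) vs (3, 0, 5) ⇒ equivalent

yes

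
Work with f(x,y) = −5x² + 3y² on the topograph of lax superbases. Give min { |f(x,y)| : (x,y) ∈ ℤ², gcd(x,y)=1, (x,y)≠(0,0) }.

descent: ρ → (3,6,-2)  [lands on river]
river: ρ → (-2,6,3)
closes: descent 1, river 2
min |a| on river = 2

2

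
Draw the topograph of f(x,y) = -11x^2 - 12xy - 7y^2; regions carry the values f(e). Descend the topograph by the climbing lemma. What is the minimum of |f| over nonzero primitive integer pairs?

translate: b→-10 (≡12 mod 22), so (11,12,7)→(11,-10,6)
flip: (11,-10,6)→(6,10,11)
translate: b→-2 (≡10 mod 12), so (6,10,11)→(6,-2,7)
reduced (well bottom): (6,-2,7) with a≤c, −a<b≤a
well minimum |f| = |-6| = 6 (negative-definite)

6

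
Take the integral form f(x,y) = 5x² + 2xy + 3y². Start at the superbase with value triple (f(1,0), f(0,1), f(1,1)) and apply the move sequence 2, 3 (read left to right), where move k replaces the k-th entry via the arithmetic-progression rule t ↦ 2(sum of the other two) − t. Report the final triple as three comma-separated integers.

start (5,3,10) = (f(1,0),f(0,1),f(1,1))
replace slot 2: 2·(5+10) − 3 = 27 → (5,27,10)
replace slot 3: 2·(5+27) − 10 = 54 → (5,27,54)

5,27,54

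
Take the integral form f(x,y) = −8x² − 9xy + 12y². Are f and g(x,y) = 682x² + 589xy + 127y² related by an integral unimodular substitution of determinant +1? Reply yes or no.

D₁ = 465, D₂ = 465
river cycle of f (length 10): (12, 9, -8), (-8, 7, 13), (13, 19, -2), (-2, 21, 3), (3, 21, -2), (-2, 19, 13), (13, 7, -8), (-8, 9, 12), (12, 15, -5), (-5, 15, 12)
river cycle of g (length 10): (12, 9, -8), (-8, 7, 13), (13, 19, -2), (-2, 21, 3), (3, 21, -2), (-2, 19, 13), (13, 7, -8), (-8, 9, 12), (12, 15, -5), (-5, 15, 12)
cycles coincide ⇒ equivalent

yes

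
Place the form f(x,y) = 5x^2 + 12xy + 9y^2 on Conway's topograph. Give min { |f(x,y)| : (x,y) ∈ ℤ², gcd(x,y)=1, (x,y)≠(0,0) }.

translate: b→2 (≡12 mod 10), so (5,12,9)→(5,2,2)
flip: (5,2,2)→(2,-2,5)
translate: b→2 (≡-2 mod 4), so (2,-2,5)→(2,2,5)
reduced (well bottom): (2,2,5) with a≤c, −a<b≤a
well minimum = a = 2

2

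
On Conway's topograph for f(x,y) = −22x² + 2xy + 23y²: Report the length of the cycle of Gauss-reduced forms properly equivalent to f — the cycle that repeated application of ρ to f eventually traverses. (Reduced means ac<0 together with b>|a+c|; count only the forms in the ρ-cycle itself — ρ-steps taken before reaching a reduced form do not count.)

D = 2028, ⌊√D⌋ = 45
river: ρ → (23,44,-1)
river: ρ → (-1,44,23)
river: ρ → (23,2,-22)
river: ρ → (-22,42,3)
river: ρ → (3,42,-22)
river: ρ → (-22,2,23)
ρ-cycle length = 6 (tail of 0 descent steps not counted)

6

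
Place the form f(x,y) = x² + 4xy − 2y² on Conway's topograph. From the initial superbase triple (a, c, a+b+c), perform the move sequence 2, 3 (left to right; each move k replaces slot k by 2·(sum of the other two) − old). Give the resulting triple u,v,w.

start (1,-2,3) = (f(1,0),f(0,1),f(1,1))
replace slot 2: 2·(1+3) − (-2) = 10 → (1,10,3)
replace slot 3: 2·(1+10) − 3 = 19 → (1,10,19)

1,10,19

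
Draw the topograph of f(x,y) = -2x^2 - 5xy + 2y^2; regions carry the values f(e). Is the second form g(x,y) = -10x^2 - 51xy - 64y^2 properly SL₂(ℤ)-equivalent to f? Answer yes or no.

D₁ = 41, D₂ = 41
river cycle of f (length 10): (2, 5, -2), (-2, 3, 4), (4, 5, -1), (-1, 5, 4), (4, 3, -2), (-2, 5, 2), (2, 3, -4), (-4, 5, 1), (1, 5, -4), (-4, 3, 2)
river cycle of g (length 10): (-1, 5, 4), (4, 3, -2), (-2, 5, 2), (2, 3, -4), (-4, 5, 1), (1, 5, -4), (-4, 3, 2), (2, 5, -2), (-2, 3, 4), (4, 5, -1)
cycles coincide ⇒ equivalent

yes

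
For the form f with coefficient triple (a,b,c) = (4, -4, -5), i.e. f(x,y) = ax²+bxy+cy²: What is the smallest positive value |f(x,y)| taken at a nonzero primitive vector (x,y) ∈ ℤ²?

descent: ρ → (-5,4,4)  [lands on river]
river: ρ → (4,4,-5)
river: ρ → (-5,6,3)
river: ρ → (3,6,-5)
closes: descent 1, river 4
min |a| on river = 3

3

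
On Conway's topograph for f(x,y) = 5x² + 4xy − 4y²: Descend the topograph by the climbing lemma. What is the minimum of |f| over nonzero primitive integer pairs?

river: ρ → (-4,4,5)
river: ρ → (5,6,-3)
river: ρ → (-3,6,5)
river: ρ → (5,4,-4)
closes: descent 0, river 4
min |a| on river = 3

3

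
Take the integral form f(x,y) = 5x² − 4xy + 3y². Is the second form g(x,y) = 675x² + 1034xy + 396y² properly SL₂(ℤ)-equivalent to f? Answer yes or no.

D₁ = -44, D₂ = -44
f: flip: (5,-4,3)→(3,4,5)
f: translate: b→-2 (≡4 mod 6), so (3,4,5)→(3,-2,4)
f: reduced (well bottom): (3,-2,4) with a≤c, −a<b≤a
g: translate: b→-316 (≡1034 mod 1350), so (675,1034,396)→(675,-316,37)
g: flip: (675,-316,37)→(37,316,675)
g: translate: b→20 (≡316 mod 74), so (37,316,675)→(37,20,3)
g: flip: (37,20,3)→(3,-20,37)
g: translate: b→-2 (≡-20 mod 6), so (3,-20,37)→(3,-2,4)
g: reduced (well bottom): (3,-2,4) with a≤c, −a<b≤a
reduced forms (3, -2, 4) vs (3, -2, 4) ⇒ equivalent

yes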